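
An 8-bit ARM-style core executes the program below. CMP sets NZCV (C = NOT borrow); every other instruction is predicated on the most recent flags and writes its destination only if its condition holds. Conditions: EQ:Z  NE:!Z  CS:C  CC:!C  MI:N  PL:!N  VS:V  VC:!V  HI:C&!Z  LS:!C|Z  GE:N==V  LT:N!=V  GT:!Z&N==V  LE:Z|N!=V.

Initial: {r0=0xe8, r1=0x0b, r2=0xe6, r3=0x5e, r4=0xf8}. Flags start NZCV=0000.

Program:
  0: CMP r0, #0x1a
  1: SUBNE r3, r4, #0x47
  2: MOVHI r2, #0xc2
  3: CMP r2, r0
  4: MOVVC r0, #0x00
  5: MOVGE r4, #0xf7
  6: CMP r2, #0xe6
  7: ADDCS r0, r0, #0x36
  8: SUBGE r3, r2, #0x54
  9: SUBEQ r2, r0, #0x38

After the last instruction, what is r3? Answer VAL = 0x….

0: ✓ CMP  NZCV=1010
1: ✓ SUBNE  r3←0xb1
2: ✓ MOVHI  r2←0xc2
3: ✓ CMP  NZCV=1000
4: ✓ MOVVC  r0←0x00
5: · MOVGE
6: ✓ CMP  NZCV=1000
7: · ADDCS
8: · SUBGE
9: · SUBEQ

VAL = 0xb1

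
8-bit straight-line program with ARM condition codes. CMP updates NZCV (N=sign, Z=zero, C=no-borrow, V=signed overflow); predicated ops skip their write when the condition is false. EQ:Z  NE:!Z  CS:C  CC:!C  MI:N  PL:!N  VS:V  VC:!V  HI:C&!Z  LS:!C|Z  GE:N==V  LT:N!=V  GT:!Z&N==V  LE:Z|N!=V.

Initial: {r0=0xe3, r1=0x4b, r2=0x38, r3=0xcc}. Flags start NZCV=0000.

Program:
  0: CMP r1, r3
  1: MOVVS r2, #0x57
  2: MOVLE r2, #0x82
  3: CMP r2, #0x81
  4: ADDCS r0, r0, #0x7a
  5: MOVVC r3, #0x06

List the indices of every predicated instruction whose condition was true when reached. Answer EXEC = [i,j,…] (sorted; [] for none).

[0] flags=0000 → (cmp)
[1] flags=0000 VS?F → skip
[2] flags=0000 LE?F → skip
[3] flags=1001 → (cmp)
[4] flags=1001 CS?F → skip
[5] flags=1001 VC?F → skip

EXEC = []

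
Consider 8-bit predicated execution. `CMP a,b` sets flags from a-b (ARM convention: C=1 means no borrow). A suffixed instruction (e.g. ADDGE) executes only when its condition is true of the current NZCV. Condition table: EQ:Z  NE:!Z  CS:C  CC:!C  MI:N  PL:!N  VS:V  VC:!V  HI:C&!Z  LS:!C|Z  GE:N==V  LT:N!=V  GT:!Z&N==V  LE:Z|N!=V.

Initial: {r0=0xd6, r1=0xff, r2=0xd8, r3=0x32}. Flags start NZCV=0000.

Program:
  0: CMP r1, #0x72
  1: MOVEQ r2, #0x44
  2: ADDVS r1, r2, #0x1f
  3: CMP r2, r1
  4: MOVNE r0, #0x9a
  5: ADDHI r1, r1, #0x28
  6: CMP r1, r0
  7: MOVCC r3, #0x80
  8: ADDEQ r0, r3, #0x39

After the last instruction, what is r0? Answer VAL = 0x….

0: ✓ CMP  NZCV=1010
1: · MOVEQ
2: · ADDVS
3: ✓ CMP  NZCV=1000
4: ✓ MOVNE  r0←0x9a
5: · ADDHI
6: ✓ CMP  NZCV=0010
7: · MOVCC
8: · ADDEQ

VAL = 0x9a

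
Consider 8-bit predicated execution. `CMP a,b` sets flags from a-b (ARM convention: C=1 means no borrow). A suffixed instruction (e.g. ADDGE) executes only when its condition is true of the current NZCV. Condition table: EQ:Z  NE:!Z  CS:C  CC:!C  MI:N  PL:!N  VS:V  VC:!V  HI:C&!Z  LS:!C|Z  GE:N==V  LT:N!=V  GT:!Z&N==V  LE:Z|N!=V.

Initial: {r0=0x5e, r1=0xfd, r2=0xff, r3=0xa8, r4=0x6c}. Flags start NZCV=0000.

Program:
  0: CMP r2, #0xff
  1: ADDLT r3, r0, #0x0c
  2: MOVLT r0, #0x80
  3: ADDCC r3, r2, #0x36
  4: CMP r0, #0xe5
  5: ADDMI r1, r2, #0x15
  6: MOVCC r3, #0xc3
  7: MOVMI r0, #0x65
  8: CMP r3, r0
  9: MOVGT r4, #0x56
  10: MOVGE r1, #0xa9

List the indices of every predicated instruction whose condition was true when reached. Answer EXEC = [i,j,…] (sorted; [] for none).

0: ✓ CMP  NZCV=0110
1: · ADDLT
2: · MOVLT
3: · ADDCC
4: ✓ CMP  NZCV=0000
5: · ADDMI
6: ✓ MOVCC  r3←0xc3
7: · MOVMI
8: ✓ CMP  NZCV=0011
9: · MOVGT
10: · MOVGE

EXEC = [6]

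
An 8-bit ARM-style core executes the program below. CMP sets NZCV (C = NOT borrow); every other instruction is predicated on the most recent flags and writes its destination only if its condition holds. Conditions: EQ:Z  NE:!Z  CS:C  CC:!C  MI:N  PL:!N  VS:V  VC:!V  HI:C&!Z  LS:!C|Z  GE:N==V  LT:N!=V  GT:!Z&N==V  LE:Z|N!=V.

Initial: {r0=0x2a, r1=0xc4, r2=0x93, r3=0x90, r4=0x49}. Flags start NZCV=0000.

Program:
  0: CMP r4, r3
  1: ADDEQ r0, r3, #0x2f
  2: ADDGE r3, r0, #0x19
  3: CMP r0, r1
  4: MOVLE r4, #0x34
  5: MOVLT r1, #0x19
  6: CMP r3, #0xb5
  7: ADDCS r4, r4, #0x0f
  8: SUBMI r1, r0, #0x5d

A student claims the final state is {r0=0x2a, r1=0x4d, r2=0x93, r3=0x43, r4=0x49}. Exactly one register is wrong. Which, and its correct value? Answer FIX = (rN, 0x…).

[0] flags=1001 → (cmp)
[1] flags=1001 EQ?F → skip
[2] flags=1001 GE?T → r3=0x43
[3] flags=0000 → (cmp)
[4] flags=0000 LE?F → skip
[5] flags=0000 LT?F → skip
[6] flags=1001 → (cmp)
[7] flags=1001 CS?F → skip
[8] flags=1001 MI?T → r1=0xcd

FIX = (r1, 0xcd)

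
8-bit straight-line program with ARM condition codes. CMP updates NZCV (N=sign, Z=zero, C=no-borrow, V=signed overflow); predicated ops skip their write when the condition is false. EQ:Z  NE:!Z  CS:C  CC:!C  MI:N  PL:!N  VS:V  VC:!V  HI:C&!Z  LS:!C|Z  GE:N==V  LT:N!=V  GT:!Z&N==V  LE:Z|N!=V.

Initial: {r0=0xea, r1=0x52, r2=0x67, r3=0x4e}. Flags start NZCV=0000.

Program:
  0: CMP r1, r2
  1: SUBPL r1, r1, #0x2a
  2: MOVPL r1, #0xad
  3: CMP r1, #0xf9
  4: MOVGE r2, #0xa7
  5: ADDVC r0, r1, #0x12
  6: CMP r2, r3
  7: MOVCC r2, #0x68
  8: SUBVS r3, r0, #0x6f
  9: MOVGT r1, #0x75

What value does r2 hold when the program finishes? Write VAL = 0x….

[0] flags=1000 → (cmp)
[1] flags=1000 PL?F → skip
[2] flags=1000 PL?F → skip
[3] flags=0000 → (cmp)
[4] flags=0000 GE?T → r2=0xa7
[5] flags=0000 VC?T → r0=0x64
[6] flags=0011 → (cmp)
[7] flags=0011 CC?F → skip
[8] flags=0011 VS?T → r3=0xf5
[9] flags=0011 GT?F → skip

VAL = 0xa7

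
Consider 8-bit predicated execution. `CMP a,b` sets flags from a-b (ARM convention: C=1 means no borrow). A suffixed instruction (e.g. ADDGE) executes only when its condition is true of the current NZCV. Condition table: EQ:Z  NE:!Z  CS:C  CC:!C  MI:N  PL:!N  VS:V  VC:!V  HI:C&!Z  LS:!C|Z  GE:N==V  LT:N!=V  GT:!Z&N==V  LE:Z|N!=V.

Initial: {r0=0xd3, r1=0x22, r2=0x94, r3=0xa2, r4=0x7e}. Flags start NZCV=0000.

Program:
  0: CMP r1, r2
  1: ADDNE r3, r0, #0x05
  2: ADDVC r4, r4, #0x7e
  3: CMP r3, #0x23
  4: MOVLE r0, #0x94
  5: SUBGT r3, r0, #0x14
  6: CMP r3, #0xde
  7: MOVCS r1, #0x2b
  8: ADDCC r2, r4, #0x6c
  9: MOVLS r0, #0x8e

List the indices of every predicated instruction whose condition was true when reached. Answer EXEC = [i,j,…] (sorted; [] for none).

0: ✓ CMP  NZCV=1001
1: ✓ ADDNE  r3←0xd8
2: · ADDVC
3: ✓ CMP  NZCV=1010
4: ✓ MOVLE  r0←0x94
5: · SUBGT
6: ✓ CMP  NZCV=1000
7: · MOVCS
8: ✓ ADDCC  r2←0xea
9: ✓ MOVLS  r0←0x8e

EXEC = [1,4,8,9]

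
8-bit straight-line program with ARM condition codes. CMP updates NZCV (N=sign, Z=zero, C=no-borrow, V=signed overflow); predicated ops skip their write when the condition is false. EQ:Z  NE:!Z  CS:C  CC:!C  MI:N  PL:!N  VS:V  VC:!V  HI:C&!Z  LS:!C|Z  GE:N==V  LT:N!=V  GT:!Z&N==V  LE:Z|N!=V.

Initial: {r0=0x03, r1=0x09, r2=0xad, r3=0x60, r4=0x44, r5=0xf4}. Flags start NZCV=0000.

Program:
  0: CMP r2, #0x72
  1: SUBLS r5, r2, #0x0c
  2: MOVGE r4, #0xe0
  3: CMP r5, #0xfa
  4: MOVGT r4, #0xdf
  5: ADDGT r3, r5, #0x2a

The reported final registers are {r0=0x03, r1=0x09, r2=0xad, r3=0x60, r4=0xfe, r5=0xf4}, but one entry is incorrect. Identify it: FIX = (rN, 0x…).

FIX = (r4, 0x44)

[0] flags=0011 → (cmp)
[1] flags=0011 LS?F → skip
[2] flags=0011 GE?F → skip
[3] flags=1000 → (cmp)
[4] flags=1000 GT?F → skip
[5] flags=1000 GT?F → skip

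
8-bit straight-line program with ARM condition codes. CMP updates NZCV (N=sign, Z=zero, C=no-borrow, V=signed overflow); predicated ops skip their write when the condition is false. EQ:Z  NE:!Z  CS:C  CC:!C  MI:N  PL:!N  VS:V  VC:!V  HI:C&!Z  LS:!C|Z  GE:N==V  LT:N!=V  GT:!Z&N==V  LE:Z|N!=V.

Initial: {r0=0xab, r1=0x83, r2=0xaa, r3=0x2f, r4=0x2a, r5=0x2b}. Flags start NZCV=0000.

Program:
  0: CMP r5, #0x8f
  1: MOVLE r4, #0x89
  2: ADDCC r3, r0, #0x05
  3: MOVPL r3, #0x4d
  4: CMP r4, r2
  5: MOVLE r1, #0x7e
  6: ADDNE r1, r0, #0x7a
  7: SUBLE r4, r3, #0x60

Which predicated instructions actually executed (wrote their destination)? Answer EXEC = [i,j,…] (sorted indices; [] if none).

[0] flags=1001 → (cmp)
[1] flags=1001 LE?F → skip
[2] flags=1001 CC?T → r3=0xb0
[3] flags=1001 PL?F → skip
[4] flags=1001 → (cmp)
[5] flags=1001 LE?F → skip
[6] flags=1001 NE?T → r1=0x25
[7] flags=1001 LE?F → skip

EXEC = [2,6]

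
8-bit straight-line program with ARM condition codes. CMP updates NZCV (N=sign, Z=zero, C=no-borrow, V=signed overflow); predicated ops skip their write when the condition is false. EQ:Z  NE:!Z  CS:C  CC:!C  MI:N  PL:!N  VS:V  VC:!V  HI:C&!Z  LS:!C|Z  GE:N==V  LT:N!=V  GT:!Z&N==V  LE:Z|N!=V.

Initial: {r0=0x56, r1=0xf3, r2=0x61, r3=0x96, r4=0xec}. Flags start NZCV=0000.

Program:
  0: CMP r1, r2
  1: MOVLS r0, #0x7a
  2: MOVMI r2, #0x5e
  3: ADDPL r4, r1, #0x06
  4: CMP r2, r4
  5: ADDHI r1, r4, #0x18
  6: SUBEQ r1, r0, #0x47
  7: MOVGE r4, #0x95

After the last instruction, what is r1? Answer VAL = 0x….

[0] flags=1010 → (cmp)
[1] flags=1010 LS?F → skip
[2] flags=1010 MI?T → r2=0x5e
[3] flags=1010 PL?F → skip
[4] flags=0000 → (cmp)
[5] flags=0000 HI?F → skip
[6] flags=0000 EQ?F → skip
[7] flags=0000 GE?T → r4=0x95

VAL = 0xf3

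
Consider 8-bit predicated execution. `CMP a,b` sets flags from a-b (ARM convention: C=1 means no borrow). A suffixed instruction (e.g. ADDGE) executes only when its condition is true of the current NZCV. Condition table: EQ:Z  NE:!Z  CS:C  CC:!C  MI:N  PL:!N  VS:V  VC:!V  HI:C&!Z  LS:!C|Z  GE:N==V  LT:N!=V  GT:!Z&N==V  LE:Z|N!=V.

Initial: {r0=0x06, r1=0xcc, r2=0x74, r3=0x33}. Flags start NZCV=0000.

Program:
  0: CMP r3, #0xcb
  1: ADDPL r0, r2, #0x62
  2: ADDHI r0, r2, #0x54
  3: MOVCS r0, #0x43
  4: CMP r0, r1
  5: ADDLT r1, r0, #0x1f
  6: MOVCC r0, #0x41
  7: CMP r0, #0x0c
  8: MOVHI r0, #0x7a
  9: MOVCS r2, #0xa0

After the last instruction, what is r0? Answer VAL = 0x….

[0] flags=0000 → (cmp)
[1] flags=0000 PL?T → r0=0xd6
[2] flags=0000 HI?F → skip
[3] flags=0000 CS?F → skip
[4] flags=0010 → (cmp)
[5] flags=0010 LT?F → skip
[6] flags=0010 CC?F → skip
[7] flags=1010 → (cmp)
[8] flags=1010 HI?T → r0=0x7a
[9] flags=1010 CS?T → r2=0xa0

VAL = 0x7a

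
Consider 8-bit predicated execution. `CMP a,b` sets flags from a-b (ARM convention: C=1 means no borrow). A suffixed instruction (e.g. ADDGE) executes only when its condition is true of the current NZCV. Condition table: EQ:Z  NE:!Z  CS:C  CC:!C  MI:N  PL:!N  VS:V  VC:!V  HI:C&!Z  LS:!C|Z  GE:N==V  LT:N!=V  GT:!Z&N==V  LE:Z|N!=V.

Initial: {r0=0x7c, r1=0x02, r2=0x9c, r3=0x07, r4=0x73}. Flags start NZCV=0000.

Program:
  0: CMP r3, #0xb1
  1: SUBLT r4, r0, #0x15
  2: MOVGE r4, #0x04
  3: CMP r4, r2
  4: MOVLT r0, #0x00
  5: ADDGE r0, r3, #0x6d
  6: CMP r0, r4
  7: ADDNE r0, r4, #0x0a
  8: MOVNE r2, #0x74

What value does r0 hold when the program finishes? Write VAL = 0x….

0: ✓ CMP  NZCV=0000
1: · SUBLT
2: ✓ MOVGE  r4←0x04
3: ✓ CMP  NZCV=0000
4: · MOVLT
5: ✓ ADDGE  r0←0x74
6: ✓ CMP  NZCV=0010
7: ✓ ADDNE  r0←0x0e
8: ✓ MOVNE  r2←0x74

VAL = 0x0e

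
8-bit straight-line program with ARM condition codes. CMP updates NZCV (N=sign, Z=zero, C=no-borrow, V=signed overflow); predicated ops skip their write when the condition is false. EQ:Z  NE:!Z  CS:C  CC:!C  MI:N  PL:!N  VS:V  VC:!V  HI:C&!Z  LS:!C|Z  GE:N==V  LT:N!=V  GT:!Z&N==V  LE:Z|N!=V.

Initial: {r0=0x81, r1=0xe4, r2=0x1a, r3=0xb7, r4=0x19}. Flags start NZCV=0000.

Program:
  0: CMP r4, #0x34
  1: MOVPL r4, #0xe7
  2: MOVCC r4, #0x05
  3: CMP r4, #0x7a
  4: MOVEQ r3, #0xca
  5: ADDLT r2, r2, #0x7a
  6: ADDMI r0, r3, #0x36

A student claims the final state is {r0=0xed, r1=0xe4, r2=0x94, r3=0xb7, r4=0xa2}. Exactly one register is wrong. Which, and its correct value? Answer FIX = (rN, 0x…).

FIX = (r4, 0x05)

[0] flags=1000 → (cmp)
[1] flags=1000 PL?F → skip
[2] flags=1000 CC?T → r4=0x05
[3] flags=1000 → (cmp)
[4] flags=1000 EQ?F → skip
[5] flags=1000 LT?T → r2=0x94
[6] flags=1000 MI?T → r0=0xed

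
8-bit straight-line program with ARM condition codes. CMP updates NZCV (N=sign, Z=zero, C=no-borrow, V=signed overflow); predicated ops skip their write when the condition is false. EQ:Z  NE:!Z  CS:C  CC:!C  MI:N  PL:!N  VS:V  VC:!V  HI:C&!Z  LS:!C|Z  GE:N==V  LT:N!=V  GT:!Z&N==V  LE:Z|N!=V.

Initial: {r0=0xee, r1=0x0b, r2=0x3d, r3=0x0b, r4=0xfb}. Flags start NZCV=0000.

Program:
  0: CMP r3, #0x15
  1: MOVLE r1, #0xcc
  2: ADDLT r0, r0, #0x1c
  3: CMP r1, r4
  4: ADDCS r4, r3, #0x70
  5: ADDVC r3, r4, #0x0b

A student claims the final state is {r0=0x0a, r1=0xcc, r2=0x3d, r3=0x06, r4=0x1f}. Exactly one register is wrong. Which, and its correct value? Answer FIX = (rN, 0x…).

FIX = (r4, 0xfb)

[0] flags=1000 → (cmp)
[1] flags=1000 LE?T → r1=0xcc
[2] flags=1000 LT?T → r0=0x0a
[3] flags=1000 → (cmp)
[4] flags=1000 CS?F → skip
[5] flags=1000 VC?T → r3=0x06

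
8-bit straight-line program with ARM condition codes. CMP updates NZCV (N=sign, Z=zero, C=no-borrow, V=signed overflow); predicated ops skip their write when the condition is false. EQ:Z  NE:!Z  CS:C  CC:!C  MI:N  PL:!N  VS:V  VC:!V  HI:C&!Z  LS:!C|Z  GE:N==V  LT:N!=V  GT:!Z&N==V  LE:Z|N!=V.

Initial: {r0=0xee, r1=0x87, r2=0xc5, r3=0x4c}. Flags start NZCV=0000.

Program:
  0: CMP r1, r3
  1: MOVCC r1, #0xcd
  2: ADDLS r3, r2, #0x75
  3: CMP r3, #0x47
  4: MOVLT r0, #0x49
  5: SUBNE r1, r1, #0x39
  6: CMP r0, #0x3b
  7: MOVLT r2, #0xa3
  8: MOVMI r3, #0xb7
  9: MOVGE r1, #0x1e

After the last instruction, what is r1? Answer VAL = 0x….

0: ✓ CMP  NZCV=0011
1: · MOVCC
2: · ADDLS
3: ✓ CMP  NZCV=0010
4: · MOVLT
5: ✓ SUBNE  r1←0x4e
6: ✓ CMP  NZCV=1010
7: ✓ MOVLT  r2←0xa3
8: ✓ MOVMI  r3←0xb7
9: · MOVGE

VAL = 0x4e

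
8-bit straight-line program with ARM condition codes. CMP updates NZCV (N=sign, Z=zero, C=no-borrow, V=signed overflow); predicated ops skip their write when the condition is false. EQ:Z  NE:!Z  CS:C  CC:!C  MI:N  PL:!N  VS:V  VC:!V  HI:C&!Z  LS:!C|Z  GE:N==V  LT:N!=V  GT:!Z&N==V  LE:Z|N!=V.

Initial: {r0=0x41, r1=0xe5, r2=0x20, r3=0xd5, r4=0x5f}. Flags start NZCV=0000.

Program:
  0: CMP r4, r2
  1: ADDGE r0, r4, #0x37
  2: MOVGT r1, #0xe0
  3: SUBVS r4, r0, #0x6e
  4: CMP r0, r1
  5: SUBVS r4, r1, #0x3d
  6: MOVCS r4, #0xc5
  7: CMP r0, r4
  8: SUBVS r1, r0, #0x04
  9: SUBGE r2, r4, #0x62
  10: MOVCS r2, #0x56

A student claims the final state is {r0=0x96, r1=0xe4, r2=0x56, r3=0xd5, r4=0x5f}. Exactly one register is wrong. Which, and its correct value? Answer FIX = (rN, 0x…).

FIX = (r1, 0x92)

[0] flags=0010 → (cmp)
[1] flags=0010 GE?T → r0=0x96
[2] flags=0010 GT?T → r1=0xe0
[3] flags=0010 VS?F → skip
[4] flags=1000 → (cmp)
[5] flags=1000 VS?F → skip
[6] flags=1000 CS?F → skip
[7] flags=0011 → (cmp)
[8] flags=0011 VS?T → r1=0x92
[9] flags=0011 GE?F → skip
[10] flags=0011 CS?T → r2=0x56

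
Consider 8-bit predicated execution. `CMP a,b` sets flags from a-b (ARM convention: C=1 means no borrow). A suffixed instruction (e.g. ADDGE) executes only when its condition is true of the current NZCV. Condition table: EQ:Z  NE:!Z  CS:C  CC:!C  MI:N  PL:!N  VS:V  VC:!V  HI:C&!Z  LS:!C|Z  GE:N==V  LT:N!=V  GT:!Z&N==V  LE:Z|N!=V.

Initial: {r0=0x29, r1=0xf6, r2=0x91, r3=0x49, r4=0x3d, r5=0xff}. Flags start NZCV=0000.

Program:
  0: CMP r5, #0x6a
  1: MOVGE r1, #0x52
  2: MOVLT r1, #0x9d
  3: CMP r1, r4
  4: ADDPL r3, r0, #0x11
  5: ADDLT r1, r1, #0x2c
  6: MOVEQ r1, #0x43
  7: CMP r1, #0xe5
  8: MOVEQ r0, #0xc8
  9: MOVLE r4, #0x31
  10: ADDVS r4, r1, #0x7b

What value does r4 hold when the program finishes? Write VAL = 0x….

0: ✓ CMP  NZCV=1010
1: · MOVGE
2: ✓ MOVLT  r1←0x9d
3: ✓ CMP  NZCV=0011
4: ✓ ADDPL  r3←0x3a
5: ✓ ADDLT  r1←0xc9
6: · MOVEQ
7: ✓ CMP  NZCV=1000
8: · MOVEQ
9: ✓ MOVLE  r4←0x31
10: · ADDVS

VAL = 0x31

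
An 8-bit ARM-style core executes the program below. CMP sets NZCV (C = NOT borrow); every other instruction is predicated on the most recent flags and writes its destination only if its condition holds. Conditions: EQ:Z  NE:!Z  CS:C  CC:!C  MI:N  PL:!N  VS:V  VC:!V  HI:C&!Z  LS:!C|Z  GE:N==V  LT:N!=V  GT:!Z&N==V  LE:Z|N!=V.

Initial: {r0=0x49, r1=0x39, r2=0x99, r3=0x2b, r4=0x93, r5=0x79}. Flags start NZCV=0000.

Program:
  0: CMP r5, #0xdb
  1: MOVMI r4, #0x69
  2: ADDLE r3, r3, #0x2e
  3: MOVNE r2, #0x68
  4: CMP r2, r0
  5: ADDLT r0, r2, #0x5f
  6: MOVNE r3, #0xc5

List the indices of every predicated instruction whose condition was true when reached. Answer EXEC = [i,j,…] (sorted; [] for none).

EXEC = [1,3,6]

0: ✓ CMP  NZCV=1001
1: ✓ MOVMI  r4←0x69
2: · ADDLE
3: ✓ MOVNE  r2←0x68
4: ✓ CMP  NZCV=0010
5: · ADDLT
6: ✓ MOVNE  r3←0xc5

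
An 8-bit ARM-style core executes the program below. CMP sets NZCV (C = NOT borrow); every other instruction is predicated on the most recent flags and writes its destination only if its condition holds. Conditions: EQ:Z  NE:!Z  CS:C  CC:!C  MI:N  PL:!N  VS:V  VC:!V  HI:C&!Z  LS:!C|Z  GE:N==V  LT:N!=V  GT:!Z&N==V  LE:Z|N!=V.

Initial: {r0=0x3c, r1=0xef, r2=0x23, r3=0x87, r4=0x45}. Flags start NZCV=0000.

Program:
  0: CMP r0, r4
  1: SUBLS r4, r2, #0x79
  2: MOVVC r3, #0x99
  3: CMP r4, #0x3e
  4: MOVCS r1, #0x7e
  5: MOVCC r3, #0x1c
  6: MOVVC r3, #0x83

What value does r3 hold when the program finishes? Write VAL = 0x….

[0] flags=1000 → (cmp)
[1] flags=1000 LS?T → r4=0xaa
[2] flags=1000 VC?T → r3=0x99
[3] flags=0011 → (cmp)
[4] flags=0011 CS?T → r1=0x7e
[5] flags=0011 CC?F → skip
[6] flags=0011 VC?F → skip

VAL = 0x99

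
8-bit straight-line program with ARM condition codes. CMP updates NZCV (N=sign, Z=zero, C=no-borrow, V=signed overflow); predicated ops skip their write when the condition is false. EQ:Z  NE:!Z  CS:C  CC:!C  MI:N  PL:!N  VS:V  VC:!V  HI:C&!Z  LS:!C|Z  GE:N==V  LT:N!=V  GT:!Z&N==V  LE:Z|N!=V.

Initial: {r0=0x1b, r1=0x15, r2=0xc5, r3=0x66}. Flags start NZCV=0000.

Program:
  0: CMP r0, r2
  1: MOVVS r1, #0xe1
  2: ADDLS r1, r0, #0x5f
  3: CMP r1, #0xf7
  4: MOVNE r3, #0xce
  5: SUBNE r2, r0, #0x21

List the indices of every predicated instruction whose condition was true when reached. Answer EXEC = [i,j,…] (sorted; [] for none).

EXEC = [2,4,5]

[0] flags=0000 → (cmp)
[1] flags=0000 VS?F → skip
[2] flags=0000 LS?T → r1=0x7a
[3] flags=1001 → (cmp)
[4] flags=1001 NE?T → r3=0xce
[5] flags=1001 NE?T → r2=0xfa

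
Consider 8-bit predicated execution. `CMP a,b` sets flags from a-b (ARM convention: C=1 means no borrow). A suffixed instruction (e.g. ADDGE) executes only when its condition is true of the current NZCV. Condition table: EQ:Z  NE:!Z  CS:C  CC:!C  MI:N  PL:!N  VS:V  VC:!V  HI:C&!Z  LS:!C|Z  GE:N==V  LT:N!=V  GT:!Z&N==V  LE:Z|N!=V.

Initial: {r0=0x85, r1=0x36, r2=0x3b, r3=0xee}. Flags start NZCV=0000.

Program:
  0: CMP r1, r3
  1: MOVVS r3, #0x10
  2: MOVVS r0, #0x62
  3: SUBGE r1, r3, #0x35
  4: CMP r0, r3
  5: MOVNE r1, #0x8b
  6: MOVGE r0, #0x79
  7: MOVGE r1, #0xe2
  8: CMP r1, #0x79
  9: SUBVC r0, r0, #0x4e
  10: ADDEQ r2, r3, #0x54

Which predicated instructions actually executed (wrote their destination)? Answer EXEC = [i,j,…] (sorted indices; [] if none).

EXEC = [3,5]

[0] flags=0000 → (cmp)
[1] flags=0000 VS?F → skip
[2] flags=0000 VS?F → skip
[3] flags=0000 GE?T → r1=0xb9
[4] flags=1000 → (cmp)
[5] flags=1000 NE?T → r1=0x8b
[6] flags=1000 GE?F → skip
[7] flags=1000 GE?F → skip
[8] flags=0011 → (cmp)
[9] flags=0011 VC?F → skip
[10] flags=0011 EQ?F → skip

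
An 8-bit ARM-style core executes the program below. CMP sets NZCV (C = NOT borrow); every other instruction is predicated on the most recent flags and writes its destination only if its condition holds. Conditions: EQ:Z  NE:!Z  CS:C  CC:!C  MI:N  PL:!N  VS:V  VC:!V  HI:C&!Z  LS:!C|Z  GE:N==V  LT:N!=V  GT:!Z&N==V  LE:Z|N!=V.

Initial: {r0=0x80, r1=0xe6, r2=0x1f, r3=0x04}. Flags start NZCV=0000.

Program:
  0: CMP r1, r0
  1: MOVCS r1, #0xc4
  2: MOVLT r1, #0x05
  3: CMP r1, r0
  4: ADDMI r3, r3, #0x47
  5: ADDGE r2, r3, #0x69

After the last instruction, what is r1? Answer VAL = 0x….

VAL = 0xc4

[0] flags=0010 → (cmp)
[1] flags=0010 CS?T → r1=0xc4
[2] flags=0010 LT?F → skip
[3] flags=0010 → (cmp)
[4] flags=0010 MI?F → skip
[5] flags=0010 GE?T → r2=0x6d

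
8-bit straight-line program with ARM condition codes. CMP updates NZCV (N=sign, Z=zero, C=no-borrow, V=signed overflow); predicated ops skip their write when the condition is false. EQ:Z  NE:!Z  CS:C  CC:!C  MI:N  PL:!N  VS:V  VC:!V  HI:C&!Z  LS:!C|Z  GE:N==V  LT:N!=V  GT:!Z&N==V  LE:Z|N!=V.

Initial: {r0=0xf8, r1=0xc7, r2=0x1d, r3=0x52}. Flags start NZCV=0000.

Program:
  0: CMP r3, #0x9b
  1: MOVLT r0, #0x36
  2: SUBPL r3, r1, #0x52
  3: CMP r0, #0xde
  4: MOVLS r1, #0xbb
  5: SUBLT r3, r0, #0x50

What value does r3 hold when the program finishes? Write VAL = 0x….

VAL = 0x52

[0] flags=1001 → (cmp)
[1] flags=1001 LT?F → skip
[2] flags=1001 PL?F → skip
[3] flags=0010 → (cmp)
[4] flags=0010 LS?F → skip
[5] flags=0010 LT?F → skip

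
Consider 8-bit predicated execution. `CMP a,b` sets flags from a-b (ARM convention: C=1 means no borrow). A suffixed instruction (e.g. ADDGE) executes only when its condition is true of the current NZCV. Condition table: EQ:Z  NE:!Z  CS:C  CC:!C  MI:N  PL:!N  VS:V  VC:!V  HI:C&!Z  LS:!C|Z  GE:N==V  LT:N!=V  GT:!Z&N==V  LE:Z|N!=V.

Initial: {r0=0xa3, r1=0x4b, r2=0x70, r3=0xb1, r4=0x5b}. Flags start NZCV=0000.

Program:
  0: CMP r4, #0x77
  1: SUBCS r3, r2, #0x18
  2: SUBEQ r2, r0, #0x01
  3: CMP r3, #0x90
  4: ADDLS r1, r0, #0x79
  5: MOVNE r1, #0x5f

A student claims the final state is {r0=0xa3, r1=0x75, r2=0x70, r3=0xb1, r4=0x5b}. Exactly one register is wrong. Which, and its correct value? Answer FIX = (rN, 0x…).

FIX = (r1, 0x5f)

0: ✓ CMP  NZCV=1000
1: · SUBCS
2: · SUBEQ
3: ✓ CMP  NZCV=0010
4: · ADDLS
5: ✓ MOVNE  r1←0x5f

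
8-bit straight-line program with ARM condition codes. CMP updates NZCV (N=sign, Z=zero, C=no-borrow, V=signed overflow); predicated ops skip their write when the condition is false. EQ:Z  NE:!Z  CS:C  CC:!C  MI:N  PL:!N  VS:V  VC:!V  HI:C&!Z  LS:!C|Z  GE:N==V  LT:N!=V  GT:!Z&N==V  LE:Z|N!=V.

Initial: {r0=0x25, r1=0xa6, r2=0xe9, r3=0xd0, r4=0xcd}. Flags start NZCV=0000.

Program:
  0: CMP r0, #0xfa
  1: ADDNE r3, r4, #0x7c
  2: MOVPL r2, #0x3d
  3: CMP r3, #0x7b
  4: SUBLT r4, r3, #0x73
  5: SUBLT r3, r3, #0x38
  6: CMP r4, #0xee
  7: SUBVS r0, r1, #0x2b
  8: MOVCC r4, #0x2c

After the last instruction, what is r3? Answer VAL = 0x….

0: ✓ CMP  NZCV=0000
1: ✓ ADDNE  r3←0x49
2: ✓ MOVPL  r2←0x3d
3: ✓ CMP  NZCV=1000
4: ✓ SUBLT  r4←0xd6
5: ✓ SUBLT  r3←0x11
6: ✓ CMP  NZCV=1000
7: · SUBVS
8: ✓ MOVCC  r4←0x2c

VAL = 0x11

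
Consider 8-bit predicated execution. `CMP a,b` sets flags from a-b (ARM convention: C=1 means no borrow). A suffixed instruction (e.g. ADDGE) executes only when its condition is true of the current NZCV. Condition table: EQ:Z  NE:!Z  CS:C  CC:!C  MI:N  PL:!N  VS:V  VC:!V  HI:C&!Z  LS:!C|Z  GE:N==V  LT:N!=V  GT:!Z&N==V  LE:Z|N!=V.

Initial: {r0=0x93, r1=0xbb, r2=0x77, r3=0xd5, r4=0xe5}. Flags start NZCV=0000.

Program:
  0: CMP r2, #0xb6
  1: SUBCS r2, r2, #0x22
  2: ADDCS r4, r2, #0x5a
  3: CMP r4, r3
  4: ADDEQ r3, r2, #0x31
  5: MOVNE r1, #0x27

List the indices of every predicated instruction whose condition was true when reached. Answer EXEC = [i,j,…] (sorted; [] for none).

[0] flags=1001 → (cmp)
[1] flags=1001 CS?F → skip
[2] flags=1001 CS?F → skip
[3] flags=0010 → (cmp)
[4] flags=0010 EQ?F → skip
[5] flags=0010 NE?T → r1=0x27

EXEC = [5]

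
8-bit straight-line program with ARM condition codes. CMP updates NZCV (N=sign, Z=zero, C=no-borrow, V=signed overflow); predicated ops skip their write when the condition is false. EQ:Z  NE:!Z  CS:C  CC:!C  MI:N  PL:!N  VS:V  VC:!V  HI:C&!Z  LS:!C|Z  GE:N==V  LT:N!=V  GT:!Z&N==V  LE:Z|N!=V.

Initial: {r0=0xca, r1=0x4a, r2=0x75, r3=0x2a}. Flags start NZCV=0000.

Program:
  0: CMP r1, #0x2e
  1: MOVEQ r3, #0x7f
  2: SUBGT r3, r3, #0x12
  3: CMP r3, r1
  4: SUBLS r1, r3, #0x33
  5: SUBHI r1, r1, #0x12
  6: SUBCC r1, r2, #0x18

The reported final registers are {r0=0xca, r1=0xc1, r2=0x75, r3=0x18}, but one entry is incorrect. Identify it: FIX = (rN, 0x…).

FIX = (r1, 0x5d)

[0] flags=0010 → (cmp)
[1] flags=0010 EQ?F → skip
[2] flags=0010 GT?T → r3=0x18
[3] flags=1000 → (cmp)
[4] flags=1000 LS?T → r1=0xe5
[5] flags=1000 HI?F → skip
[6] flags=1000 CC?T → r1=0x5d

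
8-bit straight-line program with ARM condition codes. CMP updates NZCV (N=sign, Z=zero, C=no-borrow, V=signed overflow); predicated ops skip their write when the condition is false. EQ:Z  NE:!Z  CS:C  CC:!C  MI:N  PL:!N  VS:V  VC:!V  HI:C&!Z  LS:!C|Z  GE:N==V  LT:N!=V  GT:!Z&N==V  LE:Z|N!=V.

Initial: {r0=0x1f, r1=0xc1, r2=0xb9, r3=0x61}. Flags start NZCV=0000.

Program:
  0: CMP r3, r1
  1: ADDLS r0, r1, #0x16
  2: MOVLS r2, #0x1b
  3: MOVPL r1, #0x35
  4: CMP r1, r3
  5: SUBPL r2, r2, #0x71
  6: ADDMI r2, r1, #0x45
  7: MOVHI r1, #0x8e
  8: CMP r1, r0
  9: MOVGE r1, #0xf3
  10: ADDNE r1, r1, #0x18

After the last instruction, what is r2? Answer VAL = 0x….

VAL = 0xaa

0: ✓ CMP  NZCV=1001
1: ✓ ADDLS  r0←0xd7
2: ✓ MOVLS  r2←0x1b
3: · MOVPL
4: ✓ CMP  NZCV=0011
5: ✓ SUBPL  r2←0xaa
6: · ADDMI
7: ✓ MOVHI  r1←0x8e
8: ✓ CMP  NZCV=1000
9: · MOVGE
10: ✓ ADDNE  r1←0xa6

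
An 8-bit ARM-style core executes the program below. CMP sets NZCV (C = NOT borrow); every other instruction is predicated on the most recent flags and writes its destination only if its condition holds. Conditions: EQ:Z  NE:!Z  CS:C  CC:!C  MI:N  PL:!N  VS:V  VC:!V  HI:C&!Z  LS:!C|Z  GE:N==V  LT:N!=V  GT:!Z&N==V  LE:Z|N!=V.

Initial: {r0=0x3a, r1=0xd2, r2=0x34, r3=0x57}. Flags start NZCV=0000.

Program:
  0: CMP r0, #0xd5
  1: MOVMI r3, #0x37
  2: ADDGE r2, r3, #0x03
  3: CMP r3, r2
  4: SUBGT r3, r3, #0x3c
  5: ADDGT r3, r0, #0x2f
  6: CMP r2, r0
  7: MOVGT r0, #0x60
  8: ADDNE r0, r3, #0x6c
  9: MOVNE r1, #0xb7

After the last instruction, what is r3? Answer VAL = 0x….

[0] flags=0000 → (cmp)
[1] flags=0000 MI?F → skip
[2] flags=0000 GE?T → r2=0x5a
[3] flags=1000 → (cmp)
[4] flags=1000 GT?F → skip
[5] flags=1000 GT?F → skip
[6] flags=0010 → (cmp)
[7] flags=0010 GT?T → r0=0x60
[8] flags=0010 NE?T → r0=0xc3
[9] flags=0010 NE?T → r1=0xb7

VAL = 0x57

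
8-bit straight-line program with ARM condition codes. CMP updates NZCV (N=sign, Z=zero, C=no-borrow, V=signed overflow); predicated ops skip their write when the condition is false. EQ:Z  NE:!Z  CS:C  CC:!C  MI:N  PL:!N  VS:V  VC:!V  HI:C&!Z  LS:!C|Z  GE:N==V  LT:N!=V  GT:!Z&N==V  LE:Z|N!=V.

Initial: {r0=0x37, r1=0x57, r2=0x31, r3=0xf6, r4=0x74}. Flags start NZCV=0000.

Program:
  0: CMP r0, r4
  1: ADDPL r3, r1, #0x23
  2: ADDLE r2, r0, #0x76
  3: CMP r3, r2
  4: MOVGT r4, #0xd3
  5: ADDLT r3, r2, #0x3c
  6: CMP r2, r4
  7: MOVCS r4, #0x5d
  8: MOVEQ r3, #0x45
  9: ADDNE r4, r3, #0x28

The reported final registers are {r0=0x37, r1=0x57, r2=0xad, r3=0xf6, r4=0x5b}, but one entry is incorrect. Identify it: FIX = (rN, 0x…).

FIX = (r4, 0x1e)

[0] flags=1000 → (cmp)
[1] flags=1000 PL?F → skip
[2] flags=1000 LE?T → r2=0xad
[3] flags=0010 → (cmp)
[4] flags=0010 GT?T → r4=0xd3
[5] flags=0010 LT?F → skip
[6] flags=1000 → (cmp)
[7] flags=1000 CS?F → skip
[8] flags=1000 EQ?F → skip
[9] flags=1000 NE?T → r4=0x1e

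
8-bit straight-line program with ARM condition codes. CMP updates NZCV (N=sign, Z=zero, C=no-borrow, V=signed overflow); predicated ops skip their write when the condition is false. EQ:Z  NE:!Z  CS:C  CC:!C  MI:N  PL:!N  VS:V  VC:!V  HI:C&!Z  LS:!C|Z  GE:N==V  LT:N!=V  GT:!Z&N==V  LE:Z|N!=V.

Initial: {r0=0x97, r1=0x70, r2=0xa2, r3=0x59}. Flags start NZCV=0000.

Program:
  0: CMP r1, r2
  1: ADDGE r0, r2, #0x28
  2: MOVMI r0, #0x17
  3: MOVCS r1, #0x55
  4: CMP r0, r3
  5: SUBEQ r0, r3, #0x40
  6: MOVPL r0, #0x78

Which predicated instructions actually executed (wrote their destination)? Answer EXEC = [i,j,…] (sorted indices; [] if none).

EXEC = [1,2]

0: ✓ CMP  NZCV=1001
1: ✓ ADDGE  r0←0xca
2: ✓ MOVMI  r0←0x17
3: · MOVCS
4: ✓ CMP  NZCV=1000
5: · SUBEQ
6: · MOVPL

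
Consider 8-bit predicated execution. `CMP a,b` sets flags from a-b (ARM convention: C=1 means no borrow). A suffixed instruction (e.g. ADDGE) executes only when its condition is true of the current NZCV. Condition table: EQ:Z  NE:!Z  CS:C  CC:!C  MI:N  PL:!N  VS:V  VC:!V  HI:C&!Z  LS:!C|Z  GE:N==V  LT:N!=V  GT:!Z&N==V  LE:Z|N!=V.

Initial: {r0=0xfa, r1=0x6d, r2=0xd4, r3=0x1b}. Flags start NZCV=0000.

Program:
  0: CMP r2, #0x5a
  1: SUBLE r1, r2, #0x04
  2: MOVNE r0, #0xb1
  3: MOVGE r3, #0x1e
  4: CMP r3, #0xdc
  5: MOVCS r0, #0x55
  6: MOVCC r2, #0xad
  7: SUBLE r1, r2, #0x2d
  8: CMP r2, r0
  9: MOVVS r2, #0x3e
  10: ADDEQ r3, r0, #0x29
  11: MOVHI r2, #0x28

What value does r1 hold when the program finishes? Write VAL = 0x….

VAL = 0xd0

[0] flags=0011 → (cmp)
[1] flags=0011 LE?T → r1=0xd0
[2] flags=0011 NE?T → r0=0xb1
[3] flags=0011 GE?F → skip
[4] flags=0000 → (cmp)
[5] flags=0000 CS?F → skip
[6] flags=0000 CC?T → r2=0xad
[7] flags=0000 LE?F → skip
[8] flags=1000 → (cmp)
[9] flags=1000 VS?F → skip
[10] flags=1000 EQ?F → skip
[11] flags=1000 HI?F → skip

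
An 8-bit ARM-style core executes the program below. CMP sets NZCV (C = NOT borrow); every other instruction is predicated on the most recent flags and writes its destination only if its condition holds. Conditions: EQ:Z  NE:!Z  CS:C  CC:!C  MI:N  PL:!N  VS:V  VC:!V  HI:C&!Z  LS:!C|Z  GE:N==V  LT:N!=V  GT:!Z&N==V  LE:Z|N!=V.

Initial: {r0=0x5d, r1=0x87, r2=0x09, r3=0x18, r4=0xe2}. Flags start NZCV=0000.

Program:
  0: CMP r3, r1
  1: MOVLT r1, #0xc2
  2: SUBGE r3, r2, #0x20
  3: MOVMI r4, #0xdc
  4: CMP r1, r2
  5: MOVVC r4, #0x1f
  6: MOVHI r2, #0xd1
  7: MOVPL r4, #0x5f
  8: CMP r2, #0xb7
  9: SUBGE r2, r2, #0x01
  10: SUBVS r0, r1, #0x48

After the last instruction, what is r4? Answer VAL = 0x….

VAL = 0x5f

0: ✓ CMP  NZCV=1001
1: · MOVLT
2: ✓ SUBGE  r3←0xe9
3: ✓ MOVMI  r4←0xdc
4: ✓ CMP  NZCV=0011
5: · MOVVC
6: ✓ MOVHI  r2←0xd1
7: ✓ MOVPL  r4←0x5f
8: ✓ CMP  NZCV=0010
9: ✓ SUBGE  r2←0xd0
10: · SUBVS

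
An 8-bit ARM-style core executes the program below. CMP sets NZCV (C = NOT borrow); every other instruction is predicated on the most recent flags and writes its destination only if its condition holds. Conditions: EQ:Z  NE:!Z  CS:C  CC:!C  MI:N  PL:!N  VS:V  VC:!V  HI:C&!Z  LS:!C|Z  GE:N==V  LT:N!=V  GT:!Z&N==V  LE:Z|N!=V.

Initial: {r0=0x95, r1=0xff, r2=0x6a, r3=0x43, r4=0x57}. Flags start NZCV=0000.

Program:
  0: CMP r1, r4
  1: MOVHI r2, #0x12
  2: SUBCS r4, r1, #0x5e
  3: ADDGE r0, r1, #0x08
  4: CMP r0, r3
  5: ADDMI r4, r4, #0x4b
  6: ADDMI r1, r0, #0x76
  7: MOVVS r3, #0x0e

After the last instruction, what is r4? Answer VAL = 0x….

0: ✓ CMP  NZCV=1010
1: ✓ MOVHI  r2←0x12
2: ✓ SUBCS  r4←0xa1
3: · ADDGE
4: ✓ CMP  NZCV=0011
5: · ADDMI
6: · ADDMI
7: ✓ MOVVS  r3←0x0e

VAL = 0xa1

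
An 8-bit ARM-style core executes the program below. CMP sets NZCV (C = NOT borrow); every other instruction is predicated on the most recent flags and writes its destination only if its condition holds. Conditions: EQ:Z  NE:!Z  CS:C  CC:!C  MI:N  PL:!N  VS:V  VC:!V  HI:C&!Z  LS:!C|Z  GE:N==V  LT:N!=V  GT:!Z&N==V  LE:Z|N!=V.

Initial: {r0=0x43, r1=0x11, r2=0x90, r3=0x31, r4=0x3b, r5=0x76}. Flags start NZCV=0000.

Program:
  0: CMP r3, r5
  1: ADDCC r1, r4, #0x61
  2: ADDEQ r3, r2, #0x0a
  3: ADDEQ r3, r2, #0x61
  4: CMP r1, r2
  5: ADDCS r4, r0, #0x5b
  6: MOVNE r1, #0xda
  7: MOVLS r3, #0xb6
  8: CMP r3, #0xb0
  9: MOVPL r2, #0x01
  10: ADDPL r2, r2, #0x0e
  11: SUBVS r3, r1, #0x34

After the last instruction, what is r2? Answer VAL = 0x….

VAL = 0x90

0: ✓ CMP  NZCV=1000
1: ✓ ADDCC  r1←0x9c
2: · ADDEQ
3: · ADDEQ
4: ✓ CMP  NZCV=0010
5: ✓ ADDCS  r4←0x9e
6: ✓ MOVNE  r1←0xda
7: · MOVLS
8: ✓ CMP  NZCV=1001
9: · MOVPL
10: · ADDPL
11: ✓ SUBVS  r3←0xa6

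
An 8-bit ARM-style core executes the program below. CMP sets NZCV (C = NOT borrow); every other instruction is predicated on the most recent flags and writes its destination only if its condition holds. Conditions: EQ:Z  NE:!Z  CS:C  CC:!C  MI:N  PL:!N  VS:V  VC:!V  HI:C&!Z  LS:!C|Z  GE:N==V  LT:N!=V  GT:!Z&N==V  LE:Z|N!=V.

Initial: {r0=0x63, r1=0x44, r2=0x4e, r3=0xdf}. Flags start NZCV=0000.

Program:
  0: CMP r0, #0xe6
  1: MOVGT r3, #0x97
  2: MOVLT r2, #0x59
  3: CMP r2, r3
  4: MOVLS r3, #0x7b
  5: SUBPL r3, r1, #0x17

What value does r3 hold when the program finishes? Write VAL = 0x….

VAL = 0x7b

0: ✓ CMP  NZCV=0000
1: ✓ MOVGT  r3←0x97
2: · MOVLT
3: ✓ CMP  NZCV=1001
4: ✓ MOVLS  r3←0x7b
5: · SUBPL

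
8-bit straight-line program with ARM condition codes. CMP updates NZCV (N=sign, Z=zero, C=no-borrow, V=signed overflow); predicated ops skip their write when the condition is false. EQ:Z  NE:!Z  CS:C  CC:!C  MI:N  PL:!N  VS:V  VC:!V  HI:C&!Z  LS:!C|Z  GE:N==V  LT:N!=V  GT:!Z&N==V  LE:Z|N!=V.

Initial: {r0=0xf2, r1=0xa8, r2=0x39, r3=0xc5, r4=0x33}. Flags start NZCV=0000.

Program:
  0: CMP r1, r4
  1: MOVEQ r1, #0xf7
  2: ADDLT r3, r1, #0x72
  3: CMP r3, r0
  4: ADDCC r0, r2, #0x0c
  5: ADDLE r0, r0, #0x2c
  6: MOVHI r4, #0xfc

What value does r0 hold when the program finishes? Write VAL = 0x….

VAL = 0x45

0: ✓ CMP  NZCV=0011
1: · MOVEQ
2: ✓ ADDLT  r3←0x1a
3: ✓ CMP  NZCV=0000
4: ✓ ADDCC  r0←0x45
5: · ADDLE
6: · MOVHI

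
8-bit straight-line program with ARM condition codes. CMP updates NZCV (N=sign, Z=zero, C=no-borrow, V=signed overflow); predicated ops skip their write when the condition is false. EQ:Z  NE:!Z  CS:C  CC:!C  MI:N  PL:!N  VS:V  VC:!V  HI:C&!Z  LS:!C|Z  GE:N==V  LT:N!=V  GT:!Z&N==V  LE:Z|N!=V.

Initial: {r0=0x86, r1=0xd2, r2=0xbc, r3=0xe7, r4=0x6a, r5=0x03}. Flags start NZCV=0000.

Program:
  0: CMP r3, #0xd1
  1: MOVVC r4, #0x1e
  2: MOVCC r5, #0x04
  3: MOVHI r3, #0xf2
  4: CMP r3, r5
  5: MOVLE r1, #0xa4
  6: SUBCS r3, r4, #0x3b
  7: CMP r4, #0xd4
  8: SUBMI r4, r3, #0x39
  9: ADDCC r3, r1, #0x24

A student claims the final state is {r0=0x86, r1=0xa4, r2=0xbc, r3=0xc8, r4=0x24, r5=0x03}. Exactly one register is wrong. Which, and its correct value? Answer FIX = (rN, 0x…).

[0] flags=0010 → (cmp)
[1] flags=0010 VC?T → r4=0x1e
[2] flags=0010 CC?F → skip
[3] flags=0010 HI?T → r3=0xf2
[4] flags=1010 → (cmp)
[5] flags=1010 LE?T → r1=0xa4
[6] flags=1010 CS?T → r3=0xe3
[7] flags=0000 → (cmp)
[8] flags=0000 MI?F → skip
[9] flags=0000 CC?T → r3=0xc8

FIX = (r4, 0x1e)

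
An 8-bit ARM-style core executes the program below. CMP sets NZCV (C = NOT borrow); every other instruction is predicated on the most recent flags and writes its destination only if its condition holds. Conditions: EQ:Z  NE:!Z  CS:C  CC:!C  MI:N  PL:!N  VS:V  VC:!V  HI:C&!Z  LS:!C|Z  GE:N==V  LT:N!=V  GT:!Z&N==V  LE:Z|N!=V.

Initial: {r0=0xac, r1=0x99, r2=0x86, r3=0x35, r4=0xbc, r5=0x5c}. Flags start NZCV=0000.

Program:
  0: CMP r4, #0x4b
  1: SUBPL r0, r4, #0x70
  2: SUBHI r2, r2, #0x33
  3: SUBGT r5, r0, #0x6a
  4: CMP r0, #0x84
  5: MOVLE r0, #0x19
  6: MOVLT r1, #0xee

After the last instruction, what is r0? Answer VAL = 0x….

0: ✓ CMP  NZCV=0011
1: ✓ SUBPL  r0←0x4c
2: ✓ SUBHI  r2←0x53
3: · SUBGT
4: ✓ CMP  NZCV=1001
5: · MOVLE
6: · MOVLT

VAL = 0x4c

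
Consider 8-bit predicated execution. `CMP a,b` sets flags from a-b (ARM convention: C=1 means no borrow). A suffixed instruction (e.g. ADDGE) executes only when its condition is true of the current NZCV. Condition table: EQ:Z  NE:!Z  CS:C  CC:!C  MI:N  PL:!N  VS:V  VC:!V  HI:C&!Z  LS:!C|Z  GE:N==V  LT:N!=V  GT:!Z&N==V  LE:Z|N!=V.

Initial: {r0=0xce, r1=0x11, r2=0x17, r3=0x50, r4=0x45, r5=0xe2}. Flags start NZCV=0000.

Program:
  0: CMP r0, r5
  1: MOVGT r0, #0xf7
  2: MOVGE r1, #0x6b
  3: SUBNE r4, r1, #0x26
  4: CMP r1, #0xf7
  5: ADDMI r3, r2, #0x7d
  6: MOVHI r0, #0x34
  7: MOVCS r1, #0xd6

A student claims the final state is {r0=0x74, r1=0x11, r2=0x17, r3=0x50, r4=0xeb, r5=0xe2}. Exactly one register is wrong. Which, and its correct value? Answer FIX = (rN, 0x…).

FIX = (r0, 0xce)

[0] flags=1000 → (cmp)
[1] flags=1000 GT?F → skip
[2] flags=1000 GE?F → skip
[3] flags=1000 NE?T → r4=0xeb
[4] flags=0000 → (cmp)
[5] flags=0000 MI?F → skip
[6] flags=0000 HI?F → skip
[7] flags=0000 CS?F → skip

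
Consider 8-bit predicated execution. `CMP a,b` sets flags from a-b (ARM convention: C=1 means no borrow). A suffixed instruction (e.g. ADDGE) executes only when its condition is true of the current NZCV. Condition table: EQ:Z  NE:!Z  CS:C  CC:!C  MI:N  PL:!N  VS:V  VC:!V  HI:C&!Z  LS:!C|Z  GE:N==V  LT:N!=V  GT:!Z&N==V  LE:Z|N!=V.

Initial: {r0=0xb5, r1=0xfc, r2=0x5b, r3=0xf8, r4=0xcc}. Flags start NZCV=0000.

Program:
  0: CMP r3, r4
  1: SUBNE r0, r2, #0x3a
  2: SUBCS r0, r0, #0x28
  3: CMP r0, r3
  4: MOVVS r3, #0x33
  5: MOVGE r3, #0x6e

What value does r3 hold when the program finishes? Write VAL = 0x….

[0] flags=0010 → (cmp)
[1] flags=0010 NE?T → r0=0x21
[2] flags=0010 CS?T → r0=0xf9
[3] flags=0010 → (cmp)
[4] flags=0010 VS?F → skip
[5] flags=0010 GE?T → r3=0x6e

VAL = 0x6e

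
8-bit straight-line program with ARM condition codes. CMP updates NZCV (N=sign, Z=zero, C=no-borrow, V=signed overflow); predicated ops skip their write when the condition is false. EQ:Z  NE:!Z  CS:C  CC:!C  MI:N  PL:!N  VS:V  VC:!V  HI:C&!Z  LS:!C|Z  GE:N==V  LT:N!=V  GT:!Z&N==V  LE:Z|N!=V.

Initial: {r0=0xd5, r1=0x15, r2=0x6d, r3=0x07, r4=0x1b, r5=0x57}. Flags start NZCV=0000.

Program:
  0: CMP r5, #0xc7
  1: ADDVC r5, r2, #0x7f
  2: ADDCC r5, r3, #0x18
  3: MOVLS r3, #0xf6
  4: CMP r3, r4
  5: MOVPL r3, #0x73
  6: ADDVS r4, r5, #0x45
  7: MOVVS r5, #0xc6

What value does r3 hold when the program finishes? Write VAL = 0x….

[0] flags=1001 → (cmp)
[1] flags=1001 VC?F → skip
[2] flags=1001 CC?T → r5=0x1f
[3] flags=1001 LS?T → r3=0xf6
[4] flags=1010 → (cmp)
[5] flags=1010 PL?F → skip
[6] flags=1010 VS?F → skip
[7] flags=1010 VS?F → skip

VAL = 0xf6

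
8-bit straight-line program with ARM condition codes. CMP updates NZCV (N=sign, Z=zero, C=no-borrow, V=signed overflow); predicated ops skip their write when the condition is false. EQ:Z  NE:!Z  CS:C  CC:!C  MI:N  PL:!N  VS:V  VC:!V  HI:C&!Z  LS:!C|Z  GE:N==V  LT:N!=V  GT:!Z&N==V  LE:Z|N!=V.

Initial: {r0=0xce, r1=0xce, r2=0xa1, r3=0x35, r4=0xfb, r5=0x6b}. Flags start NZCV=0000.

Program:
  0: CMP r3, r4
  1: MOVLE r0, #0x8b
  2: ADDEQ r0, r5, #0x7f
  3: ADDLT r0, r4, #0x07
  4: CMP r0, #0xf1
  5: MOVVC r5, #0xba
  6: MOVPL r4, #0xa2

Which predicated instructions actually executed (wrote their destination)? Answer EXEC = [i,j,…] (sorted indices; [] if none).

[0] flags=0000 → (cmp)
[1] flags=0000 LE?F → skip
[2] flags=0000 EQ?F → skip
[3] flags=0000 LT?F → skip
[4] flags=1000 → (cmp)
[5] flags=1000 VC?T → r5=0xba
[6] flags=1000 PL?F → skip

EXEC = [5]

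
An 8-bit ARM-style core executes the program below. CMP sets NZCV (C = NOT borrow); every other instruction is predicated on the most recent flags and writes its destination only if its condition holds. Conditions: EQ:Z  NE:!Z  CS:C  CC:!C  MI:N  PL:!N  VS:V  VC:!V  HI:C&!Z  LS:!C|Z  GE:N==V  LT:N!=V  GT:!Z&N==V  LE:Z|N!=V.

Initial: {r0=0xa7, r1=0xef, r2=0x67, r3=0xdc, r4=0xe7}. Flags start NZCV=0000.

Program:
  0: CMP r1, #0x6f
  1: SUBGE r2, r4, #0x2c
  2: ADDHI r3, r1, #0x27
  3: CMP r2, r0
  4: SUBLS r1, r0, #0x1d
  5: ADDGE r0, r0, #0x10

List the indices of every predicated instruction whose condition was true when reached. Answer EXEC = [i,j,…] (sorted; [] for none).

EXEC = [2,4,5]

0: ✓ CMP  NZCV=1010
1: · SUBGE
2: ✓ ADDHI  r3←0x16
3: ✓ CMP  NZCV=1001
4: ✓ SUBLS  r1←0x8a
5: ✓ ADDGE  r0←0xb7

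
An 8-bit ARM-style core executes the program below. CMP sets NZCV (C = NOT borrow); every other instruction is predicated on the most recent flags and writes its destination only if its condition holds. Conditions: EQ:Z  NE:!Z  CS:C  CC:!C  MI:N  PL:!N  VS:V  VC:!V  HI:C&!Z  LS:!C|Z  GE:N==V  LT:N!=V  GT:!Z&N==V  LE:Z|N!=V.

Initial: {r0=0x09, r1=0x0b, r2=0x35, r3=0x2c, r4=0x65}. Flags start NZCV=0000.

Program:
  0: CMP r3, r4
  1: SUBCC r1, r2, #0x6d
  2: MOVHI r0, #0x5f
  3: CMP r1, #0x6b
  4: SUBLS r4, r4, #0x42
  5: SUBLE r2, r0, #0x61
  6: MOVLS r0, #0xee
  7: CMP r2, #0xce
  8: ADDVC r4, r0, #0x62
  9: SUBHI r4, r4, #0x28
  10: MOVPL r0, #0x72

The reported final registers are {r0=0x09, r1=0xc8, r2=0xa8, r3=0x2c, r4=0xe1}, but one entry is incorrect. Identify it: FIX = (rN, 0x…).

FIX = (r4, 0x6b)

[0] flags=1000 → (cmp)
[1] flags=1000 CC?T → r1=0xc8
[2] flags=1000 HI?F → skip
[3] flags=0011 → (cmp)
[4] flags=0011 LS?F → skip
[5] flags=0011 LE?T → r2=0xa8
[6] flags=0011 LS?F → skip
[7] flags=1000 → (cmp)
[8] flags=1000 VC?T → r4=0x6b
[9] flags=1000 HI?F → skip
[10] flags=1000 PL?F → skip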